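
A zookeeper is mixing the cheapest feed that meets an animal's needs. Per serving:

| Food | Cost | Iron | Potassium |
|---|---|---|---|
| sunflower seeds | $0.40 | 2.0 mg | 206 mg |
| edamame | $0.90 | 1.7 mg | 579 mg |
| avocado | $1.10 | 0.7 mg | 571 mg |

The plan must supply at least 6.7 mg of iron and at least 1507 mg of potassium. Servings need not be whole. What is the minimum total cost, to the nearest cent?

Compare the cost at each extreme point of the feasible region.
sunflower seeds only: max(6.7/2.0, 1507/206) = 7.316 servings → $2.93.
edamame only: max(6.7/1.7, 1507/579) = 3.941 servings → $3.55.
avocado only: max(6.7/0.7, 1507/571) = 9.571 servings → $10.53.
sunflower seeds + edamame with both tight: 1.631 servings and 2.023 servings → $2.47.
sunflower seeds + avocado with both tight: 2.777 servings and 1.637 servings → $2.91.
edamame + avocado: intersection lies outside the first quadrant.
The minimum over all feasible corners is $2.47.

$2.47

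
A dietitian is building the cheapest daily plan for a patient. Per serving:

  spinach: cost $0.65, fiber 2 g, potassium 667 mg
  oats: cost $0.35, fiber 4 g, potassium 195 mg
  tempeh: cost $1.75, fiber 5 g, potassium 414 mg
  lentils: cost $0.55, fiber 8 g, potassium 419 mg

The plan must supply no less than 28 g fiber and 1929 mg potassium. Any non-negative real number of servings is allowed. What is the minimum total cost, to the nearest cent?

At the optimum either one food covers both requirements or two foods hit both targets exactly; no other combination can be cheaper.
spinach only: max(28/2, 1929/667) = 14 servings → $9.10.
oats only: max(28/4, 1929/195) = 9.892 servings → $3.46.
tempeh only: max(28/5, 1929/414) = 5.6 servings → $9.80.
lentils only: max(28/8, 1929/419) = 4.604 servings → $2.53.
spinach + oats with both tight: 0.9903 servings and 6.505 servings → $2.92.
spinach + tempeh with both targets exact would need a negative amount; discard.
spinach + lentils with both tight: 0.8226 servings and 3.294 servings → $2.35.
oats + tempeh with both tight: 2.859 servings and 3.313 servings → $6.80.
oats + lentils: intersection lies outside the first quadrant.
tempeh + lentils with both tight: 3.04 servings and 1.6 servings → $6.20.
So the least-cost plan costs $2.35.

$2.35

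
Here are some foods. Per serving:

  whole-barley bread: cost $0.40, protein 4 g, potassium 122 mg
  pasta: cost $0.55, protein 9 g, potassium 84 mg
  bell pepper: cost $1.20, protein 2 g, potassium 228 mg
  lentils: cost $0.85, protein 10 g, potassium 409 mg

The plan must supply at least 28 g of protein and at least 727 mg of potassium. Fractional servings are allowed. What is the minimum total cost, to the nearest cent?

$2.06

whole-barley bread only: max(28/4, 727/122) = 7 servings → $2.80.
pasta only: max(28/9, 727/84) = 8.655 servings → $4.76.
bell pepper only: max(28/2, 727/228) = 14 servings → $16.80.
lentils only: max(28/10, 727/409) = 2.8 servings → $2.38.
whole-barley bread + pasta with both tight: 5.5 servings and 0.6667 servings → $2.57.
whole-barley bread + bell pepper with both targets exact would need a negative amount; discard.
whole-barley bread + lentils: intersection lies outside the first quadrant.
pasta + bell pepper with both tight: 2.617 servings and 2.225 servings → $4.11.
pasta + lentils with both tight: 1.472 servings and 1.475 servings → $2.06.
bell pepper + lentils: the both-tight solution has a negative serving — not a feasible corner.
So the least-cost plan costs $2.06.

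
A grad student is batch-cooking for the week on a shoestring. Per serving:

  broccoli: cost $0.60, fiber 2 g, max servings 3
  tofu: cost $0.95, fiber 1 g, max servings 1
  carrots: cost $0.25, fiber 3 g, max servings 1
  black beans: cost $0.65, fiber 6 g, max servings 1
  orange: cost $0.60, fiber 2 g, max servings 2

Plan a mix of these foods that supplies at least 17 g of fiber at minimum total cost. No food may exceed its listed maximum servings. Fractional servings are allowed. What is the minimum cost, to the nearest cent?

Cost per g of fiber: carrots $0.0833, black beans $0.1083, broccoli $0.3000, orange $0.3000, tofu $0.9500.
Take 1 serving of carrots: +3.0 g fiber for $0.25 (total $0.25, still need 14.0 g).
Take 1 serving of black beans: +6.0 g fiber for $0.65 (total $0.90, still need 8.0 g).
Take 3 servings of broccoli: +6.0 g fiber for $1.80 (total $2.70, still need 2.0 g).
Take 1 serving of orange: +2.0 g fiber for $0.60 (total $3.30, still need 0.0 g).
Filling from the cheapest source first is optimal under one linear minimum: $3.30.

$3.30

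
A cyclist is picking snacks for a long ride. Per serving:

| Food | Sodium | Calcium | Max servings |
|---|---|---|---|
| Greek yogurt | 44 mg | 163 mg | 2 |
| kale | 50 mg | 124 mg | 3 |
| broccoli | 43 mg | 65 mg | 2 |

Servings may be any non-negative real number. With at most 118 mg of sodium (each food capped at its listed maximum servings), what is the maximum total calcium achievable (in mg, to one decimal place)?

Calcium per mg sodium: Greek yogurt 3.705, kale 2.48, broccoli 1.512.
Take 2 servings of Greek yogurt: uses 88 mg sodium, +326.0 mg calcium (running total 326.0 mg).
Take 0.6 servings of kale: uses 30 mg sodium, +74.4 mg calcium (running total 400.4 mg).
Greedy by best ratio exhausts the sodium allowance optimally: 400.4 mg.

400.4 mg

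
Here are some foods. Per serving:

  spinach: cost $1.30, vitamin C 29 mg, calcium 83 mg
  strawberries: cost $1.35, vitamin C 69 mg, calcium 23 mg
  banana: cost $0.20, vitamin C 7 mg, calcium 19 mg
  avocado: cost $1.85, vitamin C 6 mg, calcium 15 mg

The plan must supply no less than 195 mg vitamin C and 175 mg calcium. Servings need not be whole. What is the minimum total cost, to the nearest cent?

With two linear requirements the optimum uses one or two foods; enumerate the corners.
spinach only: max(195/29, 175/83) = 6.724 servings → $8.74.
strawberries only: max(195/69, 175/23) = 7.609 servings → $10.27.
banana only: max(195/7, 175/19) = 27.86 servings → $5.57.
avocado only: max(195/6, 175/15) = 32.5 servings → $60.12.
spinach + strawberries with both tight: 1.5 servings and 2.196 servings → $4.91.
spinach + banana: intersection lies outside the first quadrant.
spinach + avocado: intersection lies outside the first quadrant.
strawberries + banana with both tight: 2.157 servings and 6.6 servings → $4.23.
strawberries + avocado with both tight: 2.09 servings and 8.462 servings → $18.48.
banana + avocado: the both-tight solution has a negative serving — not a feasible corner.
The minimum over all feasible corners is $4.23.

$4.23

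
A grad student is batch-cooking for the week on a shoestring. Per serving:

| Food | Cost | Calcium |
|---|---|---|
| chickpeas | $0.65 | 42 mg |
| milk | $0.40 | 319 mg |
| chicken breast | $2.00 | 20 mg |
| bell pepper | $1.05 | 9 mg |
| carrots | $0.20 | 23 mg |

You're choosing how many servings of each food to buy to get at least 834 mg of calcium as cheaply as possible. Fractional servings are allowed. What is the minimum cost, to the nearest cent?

$1.05

Cost per mg of calcium: milk $0.0013, carrots $0.0087, chickpeas $0.0155, chicken breast $0.1000, bell pepper $0.1167.
With no serving limits, use only milk: 834 mg / 319 mg = 2.614 servings × $0.40 = $1.05.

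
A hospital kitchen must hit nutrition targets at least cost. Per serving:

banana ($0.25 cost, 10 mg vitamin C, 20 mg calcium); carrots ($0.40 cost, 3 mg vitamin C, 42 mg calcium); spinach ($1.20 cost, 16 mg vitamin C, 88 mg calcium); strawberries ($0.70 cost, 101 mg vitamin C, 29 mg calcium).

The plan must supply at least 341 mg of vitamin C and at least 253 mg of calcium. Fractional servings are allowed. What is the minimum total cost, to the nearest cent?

banana only: max(341/10, 253/20) = 34.1 servings → $8.53.
carrots only: max(341/3, 253/42) = 113.7 servings → $45.47.
spinach only: max(341/16, 253/88) = 21.31 servings → $25.57.
strawberries only: max(341/101, 253/29) = 8.724 servings → $6.11.
banana + carrots: the both-tight solution has a negative serving — not a feasible corner.
banana + spinach: intersection lies outside the first quadrant.
banana + strawberries with both tight: 9.054 servings and 2.48 servings → $4.00.
carrots + spinach: the both-tight solution has a negative serving — not a feasible corner.
carrots + strawberries with both tight: 3.77 servings and 3.264 servings → $3.79.
spinach + strawberries with both tight: 1.859 servings and 3.082 servings → $4.39.
Cheapest feasible corner: $3.79.

$3.79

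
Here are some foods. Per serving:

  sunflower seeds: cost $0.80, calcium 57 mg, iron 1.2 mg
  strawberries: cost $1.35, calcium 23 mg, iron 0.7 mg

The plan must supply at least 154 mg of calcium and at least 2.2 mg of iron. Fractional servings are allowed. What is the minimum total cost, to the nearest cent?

The cheapest plan sits at a corner of the feasible region — with two constraints it uses at most two foods.
sunflower seeds only: max(154/57, 2.2/1.2) = 2.702 servings → $2.16.
strawberries only: max(154/23, 2.2/0.7) = 6.696 servings → $9.04.
sunflower seeds + strawberries: intersection lies outside the first quadrant.
Cheapest feasible corner: $2.16.

$2.16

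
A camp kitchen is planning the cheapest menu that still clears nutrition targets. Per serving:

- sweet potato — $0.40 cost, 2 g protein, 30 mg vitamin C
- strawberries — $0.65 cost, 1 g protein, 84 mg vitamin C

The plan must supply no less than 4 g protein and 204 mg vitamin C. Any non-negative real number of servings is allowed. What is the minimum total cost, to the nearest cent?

Compare the cost at each extreme point of the feasible region.
sweet potato only: max(4/2, 204/30) = 6.8 servings → $2.72.
strawberries only: max(4/1, 204/84) = 4 servings → $2.60.
sweet potato + strawberries with both tight: 0.9565 servings and 2.087 servings → $1.74.
The minimum over all feasible corners is $1.74.

$1.74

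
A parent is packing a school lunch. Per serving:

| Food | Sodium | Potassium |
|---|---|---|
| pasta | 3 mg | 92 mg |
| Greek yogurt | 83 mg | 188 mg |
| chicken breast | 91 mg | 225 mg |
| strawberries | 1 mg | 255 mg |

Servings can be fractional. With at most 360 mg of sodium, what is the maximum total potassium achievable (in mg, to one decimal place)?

91800.0 mg

Potassium per mg sodium: strawberries 255, pasta 30.67, chicken breast 2.473, Greek yogurt 2.265.
With no serving limits, spend the whole sodium allowance on strawberries: 360 mg / 1 mg × 255 mg = 91800.0 mg.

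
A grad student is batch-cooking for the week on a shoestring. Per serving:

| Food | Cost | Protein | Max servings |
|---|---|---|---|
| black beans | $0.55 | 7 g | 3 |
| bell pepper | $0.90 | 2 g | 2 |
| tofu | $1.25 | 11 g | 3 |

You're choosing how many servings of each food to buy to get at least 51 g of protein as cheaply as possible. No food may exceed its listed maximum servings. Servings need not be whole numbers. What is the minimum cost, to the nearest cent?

$5.06

Cost per g of protein: black beans $0.0786, tofu $0.1136, bell pepper $0.4500.
Take 3 servings of black beans: +21.0 g protein for $1.65 (total $1.65, still need 30.0 g).
Take 2.727 servings of tofu: +30.0 g protein for $3.41 (total $5.06, still need 0.0 g).
Filling from the cheapest source first is optimal under one linear minimum: $5.06.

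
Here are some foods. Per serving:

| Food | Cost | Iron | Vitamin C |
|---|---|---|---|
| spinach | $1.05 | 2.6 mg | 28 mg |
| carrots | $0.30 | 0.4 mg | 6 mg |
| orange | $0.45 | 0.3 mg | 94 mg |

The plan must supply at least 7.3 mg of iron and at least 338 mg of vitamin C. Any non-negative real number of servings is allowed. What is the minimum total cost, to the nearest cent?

At the optimum either one food covers both requirements or two foods hit both targets exactly; no other combination can be cheaper.
spinach only: max(7.3/2.6, 338/28) = 12.07 servings → $12.68.
carrots only: max(7.3/0.4, 338/6) = 56.33 servings → $16.90.
orange only: max(7.3/0.3, 338/94) = 24.33 servings → $10.95.
spinach + carrots: intersection lies outside the first quadrant.
spinach + orange with both tight: 2.478 servings and 2.858 servings → $3.89.
carrots + orange with both tight: 16.34 servings and 2.553 servings → $6.05.
So the least-cost plan costs $3.89.

$3.89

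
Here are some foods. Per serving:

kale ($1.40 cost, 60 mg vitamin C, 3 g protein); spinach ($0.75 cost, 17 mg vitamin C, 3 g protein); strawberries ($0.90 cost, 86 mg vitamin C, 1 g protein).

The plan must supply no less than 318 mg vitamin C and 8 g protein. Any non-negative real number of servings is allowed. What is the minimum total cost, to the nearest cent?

$4.21

With two linear requirements the optimum uses one or two foods; enumerate the corners.
kale only: max(318/60, 8/3) = 5.3 servings → $7.42.
spinach only: max(318/17, 8/3) = 18.71 servings → $14.03.
strawberries only: max(318/86, 8/1) = 8 servings → $7.20.
kale + spinach: intersection lies outside the first quadrant.
kale + strawberries with both tight: 1.869 servings and 2.394 servings → $4.77.
spinach + strawberries with both tight: 1.535 servings and 3.394 servings → $4.21.
The minimum over all feasible corners is $4.21.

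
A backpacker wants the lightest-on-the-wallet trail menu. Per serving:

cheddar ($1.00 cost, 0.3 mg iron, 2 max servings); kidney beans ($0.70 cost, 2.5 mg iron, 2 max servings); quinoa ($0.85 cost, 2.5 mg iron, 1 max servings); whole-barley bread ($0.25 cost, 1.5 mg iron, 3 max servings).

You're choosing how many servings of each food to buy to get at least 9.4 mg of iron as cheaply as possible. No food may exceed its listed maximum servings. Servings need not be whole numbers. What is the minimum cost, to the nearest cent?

Cost per mg of iron: whole-barley bread $0.1667, kidney beans $0.2800, quinoa $0.3400, cheddar $3.3333.
Take 3 servings of whole-barley bread: +4.5 mg iron for $0.75 (total $0.75, still need 4.9 mg).
Take 1.96 servings of kidney beans: +4.9 mg iron for $1.37 (total $2.12, still need 0.0 mg).
Filling from the cheapest source first is optimal under one linear minimum: $2.12.

$2.12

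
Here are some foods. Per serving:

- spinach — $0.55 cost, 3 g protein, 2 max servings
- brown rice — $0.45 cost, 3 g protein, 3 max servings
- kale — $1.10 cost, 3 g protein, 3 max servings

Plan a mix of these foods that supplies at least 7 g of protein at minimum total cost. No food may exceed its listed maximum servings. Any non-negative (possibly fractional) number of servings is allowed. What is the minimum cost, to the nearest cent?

$1.05

Cost per g of protein: brown rice $0.1500, spinach $0.1833, kale $0.3667.
Take 2.333 servings of brown rice: +7.0 g protein for $1.05 (total $1.05, still need 0.0 g).
Filling from the cheapest source first is optimal under one linear minimum: $1.05.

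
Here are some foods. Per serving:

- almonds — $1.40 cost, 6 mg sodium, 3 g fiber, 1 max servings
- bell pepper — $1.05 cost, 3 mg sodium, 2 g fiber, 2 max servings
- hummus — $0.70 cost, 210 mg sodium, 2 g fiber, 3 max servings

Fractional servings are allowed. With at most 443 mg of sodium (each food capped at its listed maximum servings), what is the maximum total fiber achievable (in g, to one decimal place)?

Fiber per mg sodium: bell pepper 0.6667, almonds 0.5, hummus 0.009524.
Take 2 servings of bell pepper: uses 6 mg sodium, +4.0 g fiber (running total 4.0 g).
Take 1 serving of almonds: uses 6 mg sodium, +3.0 g fiber (running total 7.0 g).
Take 2.052 servings of hummus: uses 431 mg sodium, +4.1 g fiber (running total 11.1 g).
Filling greedily by fiber-per-mg sodium is optimal for one linear limit, giving 11.1 g.

11.1 g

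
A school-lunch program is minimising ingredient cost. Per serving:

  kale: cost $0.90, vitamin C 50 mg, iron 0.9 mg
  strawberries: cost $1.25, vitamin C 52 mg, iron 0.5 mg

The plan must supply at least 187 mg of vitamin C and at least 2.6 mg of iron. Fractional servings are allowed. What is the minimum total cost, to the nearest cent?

$3.37

This is a tiny linear program; its minimum lies at a vertex of the feasible set. List the vertices and price them.
kale only: max(187/50, 2.6/0.9) = 3.74 servings → $3.37.
strawberries only: max(187/52, 2.6/0.5) = 5.2 servings → $6.50.
kale + strawberries with both tight: 1.913 servings and 1.757 servings → $3.92.
So the least-cost plan costs $3.37.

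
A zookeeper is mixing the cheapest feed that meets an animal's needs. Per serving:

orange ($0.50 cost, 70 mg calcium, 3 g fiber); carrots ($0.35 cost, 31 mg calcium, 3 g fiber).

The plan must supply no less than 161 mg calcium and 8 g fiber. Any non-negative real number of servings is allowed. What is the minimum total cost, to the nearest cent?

$1.23

This is a tiny linear program; its minimum lies at a vertex of the feasible set. List the vertices and price them.
orange only: max(161/70, 8/3) = 2.667 servings → $1.33.
carrots only: max(161/31, 8/3) = 5.194 servings → $1.82.
orange + carrots with both tight: 2.009 servings and 0.6581 servings → $1.23.
Cheapest feasible corner: $1.23.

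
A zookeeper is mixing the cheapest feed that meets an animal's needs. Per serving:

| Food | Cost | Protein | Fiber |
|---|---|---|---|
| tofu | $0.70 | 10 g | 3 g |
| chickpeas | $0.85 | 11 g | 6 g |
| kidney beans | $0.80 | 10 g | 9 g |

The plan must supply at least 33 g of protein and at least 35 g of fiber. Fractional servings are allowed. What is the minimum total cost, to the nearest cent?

$3.11

The cheapest plan sits at a corner of the feasible region — with two constraints it uses at most two foods.
tofu only: max(33/10, 35/3) = 11.67 servings → $8.17.
chickpeas only: max(33/11, 35/6) = 5.833 servings → $4.96.
kidney beans only: max(33/10, 35/9) = 3.889 servings → $3.11.
tofu + chickpeas: intersection lies outside the first quadrant.
tofu + kidney beans: the both-tight solution has a negative serving — not a feasible corner.
chickpeas + kidney beans: the both-tight solution has a negative serving — not a feasible corner.
So the least-cost plan costs $3.11.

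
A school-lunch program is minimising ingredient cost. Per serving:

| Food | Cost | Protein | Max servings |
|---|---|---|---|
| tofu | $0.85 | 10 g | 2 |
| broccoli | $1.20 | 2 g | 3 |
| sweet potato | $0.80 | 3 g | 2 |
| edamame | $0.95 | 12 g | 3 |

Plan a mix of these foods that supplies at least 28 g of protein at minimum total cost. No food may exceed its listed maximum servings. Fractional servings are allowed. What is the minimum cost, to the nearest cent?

$2.22

Cost per g of protein: edamame $0.0792, tofu $0.0850, sweet potato $0.2667, broccoli $0.6000.
Take 2.333 servings of edamame: +28.0 g protein for $2.22 (total $2.22, still need 0.0 g).
Greedy by cheapest-per-g is optimal for a single linear constraint, so the minimum cost is $2.22.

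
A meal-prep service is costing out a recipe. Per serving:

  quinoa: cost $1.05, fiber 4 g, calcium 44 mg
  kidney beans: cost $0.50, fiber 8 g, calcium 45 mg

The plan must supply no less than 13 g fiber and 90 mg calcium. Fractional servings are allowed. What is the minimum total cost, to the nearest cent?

At the optimum either one food covers both requirements or two foods hit both targets exactly; no other combination can be cheaper.
quinoa only: max(13/4, 90/44) = 3.25 servings → $3.41.
kidney beans only: max(13/8, 90/45) = 2 servings → $1.00.
quinoa + kidney beans with both tight: 0.7849 servings and 1.233 servings → $1.44.
The minimum over all feasible corners is $1.00.

$1.00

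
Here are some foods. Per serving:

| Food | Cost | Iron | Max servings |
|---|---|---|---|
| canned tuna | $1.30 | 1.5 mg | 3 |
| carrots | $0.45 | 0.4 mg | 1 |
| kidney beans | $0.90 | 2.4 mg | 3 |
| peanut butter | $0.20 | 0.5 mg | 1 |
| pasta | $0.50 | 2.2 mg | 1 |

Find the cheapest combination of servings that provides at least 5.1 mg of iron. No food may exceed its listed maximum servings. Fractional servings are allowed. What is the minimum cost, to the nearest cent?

$1.59

Cost per mg of iron: pasta $0.2273, kidney beans $0.3750, peanut butter $0.4000, canned tuna $0.8667, carrots $1.1250.
Take 1 serving of pasta: +2.2 mg iron for $0.50 (total $0.50, still need 2.9 mg).
Take 1.208 servings of kidney beans: +2.9 mg iron for $1.09 (total $1.59, still need 0.0 mg).
Filling from the cheapest source first is optimal under one linear minimum: $1.59.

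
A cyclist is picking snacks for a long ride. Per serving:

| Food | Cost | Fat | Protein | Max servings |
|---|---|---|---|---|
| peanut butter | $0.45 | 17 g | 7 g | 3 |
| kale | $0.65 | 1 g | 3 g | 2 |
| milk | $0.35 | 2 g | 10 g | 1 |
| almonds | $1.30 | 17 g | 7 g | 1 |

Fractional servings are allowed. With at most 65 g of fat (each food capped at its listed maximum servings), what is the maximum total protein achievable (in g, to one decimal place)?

Protein per g fat: milk 5, kale 3, peanut butter 0.4118, almonds 0.4118.
Take 1 serving of milk: uses 2 g fat, +10.0 g protein (running total 10.0 g).
Take 2 servings of kale: uses 2 g fat, +6.0 g protein (running total 16.0 g).
Take 3 servings of peanut butter: uses 51 g fat, +21.0 g protein (running total 37.0 g).
Take 0.5882 servings of almonds: uses 10 g fat, +4.1 g protein (running total 41.1 g).
Filling greedily by protein-per-g fat is optimal for one linear limit, giving 41.1 g.

41.1 g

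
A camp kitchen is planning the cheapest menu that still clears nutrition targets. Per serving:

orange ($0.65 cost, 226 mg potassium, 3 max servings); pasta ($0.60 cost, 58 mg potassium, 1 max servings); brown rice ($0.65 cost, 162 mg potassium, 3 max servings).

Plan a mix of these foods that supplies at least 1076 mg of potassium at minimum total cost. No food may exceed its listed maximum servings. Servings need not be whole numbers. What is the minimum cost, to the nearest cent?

Cost per mg of potassium: orange $0.0029, brown rice $0.0040, pasta $0.0103.
Take 3 servings of orange: +678.0 mg potassium for $1.95 (total $1.95, still need 398.0 mg).
Take 2.457 servings of brown rice: +398.0 mg potassium for $1.60 (total $3.55, still need 0.0 mg).
Greedy by cheapest-per-mg is optimal for a single linear constraint, so the minimum cost is $3.55.

$3.55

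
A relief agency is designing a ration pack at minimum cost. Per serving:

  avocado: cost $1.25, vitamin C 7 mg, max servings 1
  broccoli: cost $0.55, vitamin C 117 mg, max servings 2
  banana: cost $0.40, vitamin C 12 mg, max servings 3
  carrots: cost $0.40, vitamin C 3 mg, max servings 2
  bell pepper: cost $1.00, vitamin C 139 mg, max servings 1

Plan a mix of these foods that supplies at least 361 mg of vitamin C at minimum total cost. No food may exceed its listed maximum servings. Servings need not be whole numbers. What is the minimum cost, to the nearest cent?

$2.01

Cost per mg of vitamin C: broccoli $0.0047, bell pepper $0.0072, banana $0.0333, carrots $0.1333, avocado $0.1786.
Take 2 servings of broccoli: +234.0 mg vitamin C for $1.10 (total $1.10, still need 127.0 mg).
Take 0.9137 servings of bell pepper: +127.0 mg vitamin C for $0.91 (total $2.01, still need 0.0 mg).
Greedy by cheapest-per-mg is optimal for a single linear constraint, so the minimum cost is $2.01.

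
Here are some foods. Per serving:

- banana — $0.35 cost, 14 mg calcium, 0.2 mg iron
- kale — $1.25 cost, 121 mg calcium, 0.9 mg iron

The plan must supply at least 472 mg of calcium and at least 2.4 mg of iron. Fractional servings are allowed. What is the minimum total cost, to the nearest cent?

With two linear requirements the optimum uses one or two foods; enumerate the corners.
banana only: max(472/14, 2.4/0.2) = 33.71 servings → $11.80.
kale only: max(472/121, 2.4/0.9) = 3.901 servings → $4.88.
banana + kale with both targets exact would need a negative amount; discard.
So the least-cost plan costs $4.88.

$4.88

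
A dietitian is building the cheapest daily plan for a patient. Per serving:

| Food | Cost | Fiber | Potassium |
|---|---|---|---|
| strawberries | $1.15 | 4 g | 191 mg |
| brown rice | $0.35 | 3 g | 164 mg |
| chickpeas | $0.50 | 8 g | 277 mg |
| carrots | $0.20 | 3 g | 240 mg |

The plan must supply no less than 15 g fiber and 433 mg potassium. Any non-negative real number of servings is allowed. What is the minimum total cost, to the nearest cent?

strawberries only: max(15/4, 433/191) = 3.75 servings → $4.31.
brown rice only: max(15/3, 433/164) = 5 servings → $1.75.
chickpeas only: max(15/8, 433/277) = 1.875 servings → $0.94.
carrots only: max(15/3, 433/240) = 5 servings → $1.00.
strawberries + brown rice with both targets exact would need a negative amount; discard.
strawberries + chickpeas with both targets exact would need a negative amount; discard.
strawberries + carrots with both targets exact would need a negative amount; discard.
brown rice + chickpeas: intersection lies outside the first quadrant.
brown rice + carrots with both targets exact would need a negative amount; discard.
chickpeas + carrots: intersection lies outside the first quadrant.
So the least-cost plan costs $0.94.

$0.94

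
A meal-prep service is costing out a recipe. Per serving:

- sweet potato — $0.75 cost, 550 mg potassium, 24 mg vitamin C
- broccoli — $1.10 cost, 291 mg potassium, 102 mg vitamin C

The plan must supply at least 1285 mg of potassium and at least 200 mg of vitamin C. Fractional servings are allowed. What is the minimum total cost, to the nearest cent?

Check every corner: each single food scaled to meet both minima, and each pair solved so both constraints bind.
sweet potato only: max(1285/550, 200/24) = 8.333 servings → $6.25.
broccoli only: max(1285/291, 200/102) = 4.416 servings → $4.86.
sweet potato + broccoli with both tight: 1.484 servings and 1.612 servings → $2.89.
So the least-cost plan costs $2.89.

$2.89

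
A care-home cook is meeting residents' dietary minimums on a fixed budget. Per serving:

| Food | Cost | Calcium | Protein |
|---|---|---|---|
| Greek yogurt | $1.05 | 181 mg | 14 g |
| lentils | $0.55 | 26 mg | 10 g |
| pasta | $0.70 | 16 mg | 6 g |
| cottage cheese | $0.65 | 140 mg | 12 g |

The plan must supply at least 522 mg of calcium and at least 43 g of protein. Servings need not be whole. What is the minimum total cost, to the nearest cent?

$2.42

Check every corner: each single food scaled to meet both minima, and each pair solved so both constraints bind.
Greek yogurt only: max(522/181, 43/14) = 3.071 servings → $3.23.
lentils only: max(522/26, 43/10) = 20.08 servings → $11.04.
pasta only: max(522/16, 43/6) = 32.62 servings → $22.84.
cottage cheese only: max(522/140, 43/12) = 3.729 servings → $2.42.
Greek yogurt + lentils with both tight: 2.837 servings and 0.3285 servings → $3.16.
Greek yogurt + pasta with both tight: 2.835 servings and 0.551 servings → $3.36.
Greek yogurt + cottage cheese with both tight: 1.151 servings and 2.241 servings → $2.66.
lentils + pasta: the both-tight solution has a negative serving — not a feasible corner.
lentils + cottage cheese: intersection lies outside the first quadrant.
pasta + cottage cheese: the both-tight solution has a negative serving — not a feasible corner.
So the least-cost plan costs $2.42.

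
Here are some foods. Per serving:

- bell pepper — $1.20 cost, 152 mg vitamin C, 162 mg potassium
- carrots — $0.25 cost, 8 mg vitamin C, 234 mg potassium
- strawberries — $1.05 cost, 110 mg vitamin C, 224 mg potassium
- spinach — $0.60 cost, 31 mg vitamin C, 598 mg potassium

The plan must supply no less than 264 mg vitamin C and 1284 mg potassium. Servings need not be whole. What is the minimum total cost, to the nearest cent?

bell pepper only: max(264/152, 1284/162) = 7.926 servings → $9.51.
carrots only: max(264/8, 1284/234) = 33 servings → $8.25.
strawberries only: max(264/110, 1284/224) = 5.732 servings → $6.02.
spinach only: max(264/31, 1284/598) = 8.516 servings → $5.11.
bell pepper + carrots with both tight: 1.503 servings and 4.447 servings → $2.92.
bell pepper + strawberries: the both-tight solution has a negative serving — not a feasible corner.
bell pepper + spinach with both tight: 1.375 servings and 1.775 servings → $2.71.
carrots + strawberries with both tight: 3.428 servings and 2.151 servings → $3.12.
carrots + spinach: the both-tight solution has a negative serving — not a feasible corner.
strawberries + spinach with both tight: 2.007 servings and 1.395 servings → $2.94.
Cheapest feasible corner: $2.71.

$2.71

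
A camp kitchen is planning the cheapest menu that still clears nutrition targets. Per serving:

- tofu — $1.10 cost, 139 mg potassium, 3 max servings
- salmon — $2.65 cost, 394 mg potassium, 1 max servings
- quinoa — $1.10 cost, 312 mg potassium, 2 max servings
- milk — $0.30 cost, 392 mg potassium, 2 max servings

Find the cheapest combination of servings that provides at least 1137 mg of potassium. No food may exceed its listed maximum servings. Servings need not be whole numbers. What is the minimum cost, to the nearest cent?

Cost per mg of potassium: milk $0.0008, quinoa $0.0035, salmon $0.0067, tofu $0.0079.
Take 2 servings of milk: +784.0 mg potassium for $0.60 (total $0.60, still need 353.0 mg).
Take 1.131 servings of quinoa: +353.0 mg potassium for $1.24 (total $1.84, still need 0.0 mg).
Filling from the cheapest source first is optimal under one linear minimum: $1.84.

$1.84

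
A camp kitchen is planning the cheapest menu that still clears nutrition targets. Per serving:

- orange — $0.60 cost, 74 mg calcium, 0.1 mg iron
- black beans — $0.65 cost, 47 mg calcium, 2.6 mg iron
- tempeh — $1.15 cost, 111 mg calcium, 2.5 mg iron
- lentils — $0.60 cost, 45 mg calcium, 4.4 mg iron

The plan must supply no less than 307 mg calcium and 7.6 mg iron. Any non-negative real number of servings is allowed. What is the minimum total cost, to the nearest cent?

This is a tiny linear program; its minimum lies at a vertex of the feasible set. List the vertices and price them.
orange only: max(307/74, 7.6/0.1) = 76 servings → $45.60.
black beans only: max(307/47, 7.6/2.6) = 6.532 servings → $4.25.
tempeh only: max(307/111, 7.6/2.5) = 3.04 servings → $3.50.
lentils only: max(307/45, 7.6/4.4) = 6.822 servings → $4.09.
orange + black beans with both tight: 2.349 servings and 2.833 servings → $3.25.
orange + tempeh: intersection lies outside the first quadrant.
orange + lentils with both tight: 3.142 servings and 1.656 servings → $2.88.
black beans + tempeh with both tight: 0.4448 servings and 2.577 servings → $3.25.
black beans + lentils with both targets exact would need a negative amount; discard.
tempeh + lentils with both tight: 2.684 servings and 0.2024 servings → $3.21.
Cheapest feasible corner: $2.88.

$2.88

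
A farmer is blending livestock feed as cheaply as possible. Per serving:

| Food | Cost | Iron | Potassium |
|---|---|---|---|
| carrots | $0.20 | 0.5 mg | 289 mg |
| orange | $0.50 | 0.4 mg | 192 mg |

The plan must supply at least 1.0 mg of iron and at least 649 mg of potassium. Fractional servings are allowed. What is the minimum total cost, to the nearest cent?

Compare the cost at each extreme point of the feasible region.
carrots only: max(1.0/0.5, 649/289) = 2.246 servings → $0.45.
orange only: max(1.0/0.4, 649/192) = 3.38 servings → $1.69.
carrots + orange with both targets exact would need a negative amount; discard.
So the least-cost plan costs $0.45.

$0.45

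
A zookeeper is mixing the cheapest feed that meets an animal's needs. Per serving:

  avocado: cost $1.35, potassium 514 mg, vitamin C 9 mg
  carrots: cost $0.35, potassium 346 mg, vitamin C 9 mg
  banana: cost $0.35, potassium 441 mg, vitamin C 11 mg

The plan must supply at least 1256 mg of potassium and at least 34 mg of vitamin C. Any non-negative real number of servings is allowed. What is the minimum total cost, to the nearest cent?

An LP optimum is at a vertex; with two nutrient constraints at most two foods are used. Check each candidate.
avocado only: max(1256/514, 34/9) = 3.778 servings → $5.10.
carrots only: max(1256/346, 34/9) = 3.778 servings → $1.32.
banana only: max(1256/441, 34/11) = 3.091 servings → $1.08.
avocado + carrots: intersection lies outside the first quadrant.
avocado + banana with both targets exact would need a negative amount; discard.
carrots + banana: intersection lies outside the first quadrant.
Cheapest feasible corner: $1.08.

$1.08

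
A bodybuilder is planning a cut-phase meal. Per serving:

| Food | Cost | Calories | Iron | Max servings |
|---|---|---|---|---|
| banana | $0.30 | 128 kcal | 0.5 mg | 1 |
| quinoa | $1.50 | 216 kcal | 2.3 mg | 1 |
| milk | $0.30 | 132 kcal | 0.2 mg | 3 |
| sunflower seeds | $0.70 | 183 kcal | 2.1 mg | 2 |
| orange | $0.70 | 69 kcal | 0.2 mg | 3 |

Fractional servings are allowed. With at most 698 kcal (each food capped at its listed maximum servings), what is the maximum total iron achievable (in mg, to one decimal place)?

Iron per kcal: sunflower seeds 0.01148, quinoa 0.01065, banana 0.003906, orange 0.002899, milk 0.001515.
Take 2 servings of sunflower seeds: uses 366 kcal, +4.2 mg iron (running total 4.2 mg).
Take 1 serving of quinoa: uses 216 kcal, +2.3 mg iron (running total 6.5 mg).
Take 0.9062 servings of banana: uses 116 kcal, +0.5 mg iron (running total 7.0 mg).
Greedy by best ratio exhausts the calories allowance optimally: 7.0 mg.

7.0 mg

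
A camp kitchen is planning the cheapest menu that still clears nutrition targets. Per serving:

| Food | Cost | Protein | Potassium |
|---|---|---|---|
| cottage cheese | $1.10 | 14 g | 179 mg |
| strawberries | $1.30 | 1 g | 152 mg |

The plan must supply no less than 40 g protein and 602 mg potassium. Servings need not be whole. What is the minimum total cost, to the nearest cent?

$3.70

Check every corner: each single food scaled to meet both minima, and each pair solved so both constraints bind.
cottage cheese only: max(40/14, 602/179) = 3.363 servings → $3.70.
strawberries only: max(40/1, 602/152) = 40 servings → $52.00.
cottage cheese + strawberries with both tight: 2.811 servings and 0.6506 servings → $3.94.
The minimum over all feasible corners is $3.70.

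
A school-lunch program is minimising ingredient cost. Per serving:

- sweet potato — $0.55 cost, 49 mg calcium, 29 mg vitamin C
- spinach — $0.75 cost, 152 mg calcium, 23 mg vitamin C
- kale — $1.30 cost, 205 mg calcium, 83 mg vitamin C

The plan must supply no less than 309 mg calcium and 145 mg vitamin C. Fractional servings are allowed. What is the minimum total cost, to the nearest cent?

Compare the cost at each extreme point of the feasible region.
sweet potato only: max(309/49, 145/29) = 6.306 servings → $3.47.
spinach only: max(309/152, 145/23) = 6.304 servings → $4.73.
kale only: max(309/205, 145/83) = 1.747 servings → $2.27.
sweet potato + spinach with both tight: 4.551 servings and 0.5657 servings → $2.93.
sweet potato + kale with both tight: 2.171 servings and 0.9883 servings → $2.48.
spinach + kale: intersection lies outside the first quadrant.
So the least-cost plan costs $2.27.

$2.27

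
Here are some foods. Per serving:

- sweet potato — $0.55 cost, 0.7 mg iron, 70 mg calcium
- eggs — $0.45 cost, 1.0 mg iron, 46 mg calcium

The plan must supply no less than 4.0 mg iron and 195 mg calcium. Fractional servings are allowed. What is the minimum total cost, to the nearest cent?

This is a tiny linear program; its minimum lies at a vertex of the feasible set. List the vertices and price them.
sweet potato only: max(4.0/0.7, 195/70) = 5.714 servings → $3.14.
eggs only: max(4.0/1.0, 195/46) = 4.239 servings → $1.91.
sweet potato + eggs with both tight: 0.291 servings and 3.796 servings → $1.87.
Cheapest feasible corner: $1.87.

$1.87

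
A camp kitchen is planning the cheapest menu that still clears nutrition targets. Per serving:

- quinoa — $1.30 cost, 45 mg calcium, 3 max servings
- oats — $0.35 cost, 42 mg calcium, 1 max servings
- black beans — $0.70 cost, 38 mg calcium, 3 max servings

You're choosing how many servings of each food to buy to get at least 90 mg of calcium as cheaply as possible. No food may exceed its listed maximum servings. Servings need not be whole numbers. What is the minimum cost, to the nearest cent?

Cost per mg of calcium: oats $0.0083, black beans $0.0184, quinoa $0.0289.
Take 1 serving of oats: +42.0 mg calcium for $0.35 (total $0.35, still need 48.0 mg).
Take 1.263 servings of black beans: +48.0 mg calcium for $0.88 (total $1.23, still need 0.0 mg).
Greedy by cheapest-per-mg is optimal for a single linear constraint, so the minimum cost is $1.23.

$1.23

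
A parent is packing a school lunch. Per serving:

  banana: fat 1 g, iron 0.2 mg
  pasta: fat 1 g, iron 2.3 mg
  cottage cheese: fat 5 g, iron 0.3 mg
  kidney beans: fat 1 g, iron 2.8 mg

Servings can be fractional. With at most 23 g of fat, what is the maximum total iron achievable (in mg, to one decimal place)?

Iron per g fat: kidney beans 2.8, pasta 2.3, banana 0.2, cottage cheese 0.06.
With no serving limits, spend the whole fat allowance on kidney beans: 23 g / 1 g × 2.8 mg = 64.4 mg.

64.4 mg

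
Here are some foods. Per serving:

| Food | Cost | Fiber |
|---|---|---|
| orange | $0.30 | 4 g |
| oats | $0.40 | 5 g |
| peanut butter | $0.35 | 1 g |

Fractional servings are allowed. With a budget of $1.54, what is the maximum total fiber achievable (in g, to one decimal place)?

20.5 g

Fiber per dollar: orange 13.33, oats 12.5, peanut butter 2.857.
With no serving limits, spend the whole cost allowance on orange: $1.54 / $0.30 × 4 g = 20.5 g.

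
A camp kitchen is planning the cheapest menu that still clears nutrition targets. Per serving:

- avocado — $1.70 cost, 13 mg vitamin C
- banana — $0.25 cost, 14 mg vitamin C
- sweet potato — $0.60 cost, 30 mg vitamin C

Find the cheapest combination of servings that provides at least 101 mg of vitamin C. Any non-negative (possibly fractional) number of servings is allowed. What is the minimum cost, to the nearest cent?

$1.80

Cost per mg of vitamin C: banana $0.0179, sweet potato $0.0200, avocado $0.1308.
With no serving limits, use only banana: 101 mg / 14 mg = 7.214 servings × $0.25 = $1.80.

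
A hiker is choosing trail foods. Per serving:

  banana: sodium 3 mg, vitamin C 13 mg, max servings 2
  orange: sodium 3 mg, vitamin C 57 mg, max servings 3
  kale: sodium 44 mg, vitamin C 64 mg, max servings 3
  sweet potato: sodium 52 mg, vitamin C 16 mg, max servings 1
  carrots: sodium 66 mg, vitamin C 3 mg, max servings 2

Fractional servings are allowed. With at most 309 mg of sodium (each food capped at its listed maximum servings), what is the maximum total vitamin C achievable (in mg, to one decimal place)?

Vitamin C per mg sodium: orange 19, banana 4.333, kale 1.455, sweet potato 0.3077, carrots 0.04545.
Take 3 servings of orange: uses 9 mg sodium, +171.0 mg vitamin C (running total 171.0 mg).
Take 2 servings of banana: uses 6 mg sodium, +26.0 mg vitamin C (running total 197.0 mg).
Take 3 servings of kale: uses 132 mg sodium, +192.0 mg vitamin C (running total 389.0 mg).
Take 1 serving of sweet potato: uses 52 mg sodium, +16.0 mg vitamin C (running total 405.0 mg).
Take 1.667 servings of carrots: uses 110 mg sodium, +5.0 mg vitamin C (running total 410.0 mg).
Filling greedily by vitamin C-per-mg sodium is optimal for one linear limit, giving 410.0 mg.

410.0 mg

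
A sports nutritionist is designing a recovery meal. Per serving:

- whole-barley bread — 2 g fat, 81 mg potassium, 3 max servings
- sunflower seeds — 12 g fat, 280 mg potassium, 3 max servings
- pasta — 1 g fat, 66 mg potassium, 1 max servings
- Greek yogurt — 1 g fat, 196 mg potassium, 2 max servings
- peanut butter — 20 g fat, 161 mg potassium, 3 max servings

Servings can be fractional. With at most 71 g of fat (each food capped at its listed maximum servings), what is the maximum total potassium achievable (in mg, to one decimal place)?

Potassium per g fat: Greek yogurt 196, pasta 66, whole-barley bread 40.5, sunflower seeds 23.33, peanut butter 8.05.
Take 2 servings of Greek yogurt: uses 2 g fat, +392.0 mg potassium (running total 392.0 mg).
Take 1 serving of pasta: uses 1 g fat, +66.0 mg potassium (running total 458.0 mg).
Take 3 servings of whole-barley bread: uses 6 g fat, +243.0 mg potassium (running total 701.0 mg).
Take 3 servings of sunflower seeds: uses 36 g fat, +840.0 mg potassium (running total 1541.0 mg).
Take 1.3 servings of peanut butter: uses 26 g fat, +209.3 mg potassium (running total 1750.3 mg).
Greedy by best ratio exhausts the fat allowance optimally: 1750.3 mg.

1750.3 mg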